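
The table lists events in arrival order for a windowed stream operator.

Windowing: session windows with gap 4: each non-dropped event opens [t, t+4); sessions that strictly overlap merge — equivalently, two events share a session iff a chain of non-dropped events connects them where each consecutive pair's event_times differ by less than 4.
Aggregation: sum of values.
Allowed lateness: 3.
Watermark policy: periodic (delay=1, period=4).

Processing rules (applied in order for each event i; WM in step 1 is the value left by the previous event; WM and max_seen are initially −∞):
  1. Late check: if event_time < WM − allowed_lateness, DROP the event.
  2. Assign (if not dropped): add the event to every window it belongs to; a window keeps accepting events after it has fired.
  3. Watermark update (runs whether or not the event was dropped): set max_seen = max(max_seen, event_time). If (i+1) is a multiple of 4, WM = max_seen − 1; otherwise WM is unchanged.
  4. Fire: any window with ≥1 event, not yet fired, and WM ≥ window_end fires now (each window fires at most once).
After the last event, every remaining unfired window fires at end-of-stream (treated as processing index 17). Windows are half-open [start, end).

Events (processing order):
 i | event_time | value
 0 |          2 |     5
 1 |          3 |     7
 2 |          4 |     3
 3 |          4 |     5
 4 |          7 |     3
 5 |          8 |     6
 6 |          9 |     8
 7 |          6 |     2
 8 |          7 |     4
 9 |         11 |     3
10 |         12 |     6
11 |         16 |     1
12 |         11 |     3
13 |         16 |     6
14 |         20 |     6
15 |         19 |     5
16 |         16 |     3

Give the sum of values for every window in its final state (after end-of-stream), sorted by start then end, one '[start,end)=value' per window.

i=0 t=2 v=5: → [2,6); WM=−∞
i=1 t=3 v=7: → [2,7); WM=−∞
i=2 t=4 v=3: → [2,8); WM=−∞
i=3 t=4 v=5: → [2,8); WM=3
i=4 t=7 v=3: → [2,11); WM=3
i=5 t=8 v=6: → [2,12); WM=3
i=6 t=9 v=8: → [2,13); WM=3
i=7 t=6 v=2: → [2,13); WM=8
i=8 t=7 v=4: → [2,13); WM=8
i=9 t=11 v=3: → [2,15); WM=8
i=10 t=12 v=6: → [2,16); WM=8
i=11 t=16 v=1: → [16,20); WM=15
i=12 t=11 v=3: DROP (t<15-3); WM=15
i=13 t=16 v=6: → [16,20); WM=15
i=14 t=20 v=6: → [20,24); WM=15
i=15 t=19 v=5: → [16,24); WM=19
i=16 t=16 v=3: → [16,24); WM=19

[2,16)=52 [16,24)=21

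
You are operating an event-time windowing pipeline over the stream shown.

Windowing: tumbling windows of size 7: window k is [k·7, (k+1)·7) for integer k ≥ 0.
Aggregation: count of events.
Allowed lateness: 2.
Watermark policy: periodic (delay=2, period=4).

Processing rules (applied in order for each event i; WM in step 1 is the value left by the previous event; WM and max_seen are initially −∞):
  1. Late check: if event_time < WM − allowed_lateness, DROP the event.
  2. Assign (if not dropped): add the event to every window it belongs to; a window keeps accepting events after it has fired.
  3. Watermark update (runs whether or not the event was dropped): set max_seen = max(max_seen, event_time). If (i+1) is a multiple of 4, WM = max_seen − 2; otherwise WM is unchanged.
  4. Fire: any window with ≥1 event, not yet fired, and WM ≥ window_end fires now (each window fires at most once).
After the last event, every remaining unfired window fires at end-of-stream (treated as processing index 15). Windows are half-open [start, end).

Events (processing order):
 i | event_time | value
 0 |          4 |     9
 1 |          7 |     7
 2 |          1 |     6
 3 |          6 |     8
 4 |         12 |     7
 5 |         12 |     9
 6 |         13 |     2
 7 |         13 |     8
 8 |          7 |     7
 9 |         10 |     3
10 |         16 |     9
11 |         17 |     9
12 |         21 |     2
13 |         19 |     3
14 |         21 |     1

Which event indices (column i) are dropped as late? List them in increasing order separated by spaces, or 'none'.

i=0 t=4 v=9: → [0,7); WM=−∞
i=1 t=7 v=7: → [7,14); WM=−∞
i=2 t=1 v=6: → [0,7); WM=−∞
i=3 t=6 v=8: → [0,7); WM=5
i=4 t=12 v=7: → [7,14); WM=5
i=5 t=12 v=9: → [7,14); WM=5
i=6 t=13 v=2: → [7,14); WM=5
i=7 t=13 v=8: → [7,14); WM=11; [0,7) fires=3
i=8 t=7 v=7: DROP (t<11-2); WM=11
i=9 t=10 v=3: → [7,14); WM=11
i=10 t=16 v=9: → [14,21); WM=11
i=11 t=17 v=9: → [14,21); WM=15; [7,14) fires=6
i=12 t=21 v=2: → [21,28); WM=15
i=13 t=19 v=3: → [14,21); WM=15
i=14 t=21 v=1: → [21,28); WM=15

8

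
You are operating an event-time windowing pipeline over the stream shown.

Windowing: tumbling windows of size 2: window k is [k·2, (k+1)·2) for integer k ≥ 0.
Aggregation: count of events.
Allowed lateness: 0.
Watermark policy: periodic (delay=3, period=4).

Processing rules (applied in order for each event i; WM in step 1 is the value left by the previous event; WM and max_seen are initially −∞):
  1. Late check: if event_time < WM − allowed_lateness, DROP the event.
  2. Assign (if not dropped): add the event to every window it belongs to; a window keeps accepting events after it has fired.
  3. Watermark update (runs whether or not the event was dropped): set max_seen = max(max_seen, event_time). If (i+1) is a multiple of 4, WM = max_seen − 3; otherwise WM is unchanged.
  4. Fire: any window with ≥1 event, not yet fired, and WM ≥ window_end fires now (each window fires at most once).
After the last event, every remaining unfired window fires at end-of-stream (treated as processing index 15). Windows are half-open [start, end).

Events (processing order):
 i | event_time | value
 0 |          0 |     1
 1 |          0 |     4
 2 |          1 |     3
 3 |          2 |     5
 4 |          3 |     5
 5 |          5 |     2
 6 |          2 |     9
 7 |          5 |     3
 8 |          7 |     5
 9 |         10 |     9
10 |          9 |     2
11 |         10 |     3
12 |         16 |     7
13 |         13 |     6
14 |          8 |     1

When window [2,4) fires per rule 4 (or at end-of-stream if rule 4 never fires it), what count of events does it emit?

i=0 t=0 v=1: → [0,2); WM=−∞
i=1 t=0 v=4: → [0,2); WM=−∞
i=2 t=1 v=3: → [0,2); WM=−∞
i=3 t=2 v=5: → [2,4); WM=-1
i=4 t=3 v=5: → [2,4); WM=-1
i=5 t=5 v=2: → [4,6); WM=-1
i=6 t=2 v=9: → [2,4); WM=-1
i=7 t=5 v=3: → [4,6); WM=2; [0,2) fires=3
i=8 t=7 v=5: → [6,8); WM=2
i=9 t=10 v=9: → [10,12); WM=2
i=10 t=9 v=2: → [8,10); WM=2
i=11 t=10 v=3: → [10,12); WM=7; [2,4) fires=3 [4,6) fires=2
i=12 t=16 v=7: → [16,18); WM=7
i=13 t=13 v=6: → [12,14); WM=7
i=14 t=8 v=1: → [8,10); WM=7

3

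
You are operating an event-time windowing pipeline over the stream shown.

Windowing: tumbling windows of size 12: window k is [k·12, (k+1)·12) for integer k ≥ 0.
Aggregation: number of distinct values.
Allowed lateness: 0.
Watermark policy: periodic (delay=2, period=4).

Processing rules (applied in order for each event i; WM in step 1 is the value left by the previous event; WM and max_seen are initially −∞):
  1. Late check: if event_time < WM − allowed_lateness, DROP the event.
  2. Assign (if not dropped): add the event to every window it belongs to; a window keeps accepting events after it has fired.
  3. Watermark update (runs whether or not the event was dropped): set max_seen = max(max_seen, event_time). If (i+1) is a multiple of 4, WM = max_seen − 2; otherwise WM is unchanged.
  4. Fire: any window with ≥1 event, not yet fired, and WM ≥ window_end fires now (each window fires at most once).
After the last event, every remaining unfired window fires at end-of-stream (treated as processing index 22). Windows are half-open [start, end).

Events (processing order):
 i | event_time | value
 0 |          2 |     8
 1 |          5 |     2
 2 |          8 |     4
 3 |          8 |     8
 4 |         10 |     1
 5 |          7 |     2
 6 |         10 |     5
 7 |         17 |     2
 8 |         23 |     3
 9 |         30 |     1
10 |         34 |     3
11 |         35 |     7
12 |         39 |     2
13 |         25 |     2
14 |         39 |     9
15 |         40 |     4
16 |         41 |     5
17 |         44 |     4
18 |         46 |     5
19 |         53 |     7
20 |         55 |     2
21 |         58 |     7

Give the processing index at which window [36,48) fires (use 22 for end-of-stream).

19

i=0 t=2 v=8: → [0,12); WM=−∞
i=1 t=5 v=2: → [0,12); WM=−∞
i=2 t=8 v=4: → [0,12); WM=−∞
i=3 t=8 v=8: → [0,12); WM=6
i=4 t=10 v=1: → [0,12); WM=6
i=5 t=7 v=2: → [0,12); WM=6
i=6 t=10 v=5: → [0,12); WM=6
i=7 t=17 v=2: → [12,24); WM=15; [0,12) fires=5
i=8 t=23 v=3: → [12,24); WM=15
i=9 t=30 v=1: → [24,36); WM=15
i=10 t=34 v=3: → [24,36); WM=15
i=11 t=35 v=7: → [24,36); WM=33; [12,24) fires=2
i=12 t=39 v=2: → [36,48); WM=33
i=13 t=25 v=2: DROP (t<33-0); WM=33
i=14 t=39 v=9: → [36,48); WM=33
i=15 t=40 v=4: → [36,48); WM=38; [24,36) fires=3
i=16 t=41 v=5: → [36,48); WM=38
i=17 t=44 v=4: → [36,48); WM=38
i=18 t=46 v=5: → [36,48); WM=38
i=19 t=53 v=7: → [48,60); WM=51; [36,48) fires=4
i=20 t=55 v=2: → [48,60); WM=51
i=21 t=58 v=7: → [48,60); WM=51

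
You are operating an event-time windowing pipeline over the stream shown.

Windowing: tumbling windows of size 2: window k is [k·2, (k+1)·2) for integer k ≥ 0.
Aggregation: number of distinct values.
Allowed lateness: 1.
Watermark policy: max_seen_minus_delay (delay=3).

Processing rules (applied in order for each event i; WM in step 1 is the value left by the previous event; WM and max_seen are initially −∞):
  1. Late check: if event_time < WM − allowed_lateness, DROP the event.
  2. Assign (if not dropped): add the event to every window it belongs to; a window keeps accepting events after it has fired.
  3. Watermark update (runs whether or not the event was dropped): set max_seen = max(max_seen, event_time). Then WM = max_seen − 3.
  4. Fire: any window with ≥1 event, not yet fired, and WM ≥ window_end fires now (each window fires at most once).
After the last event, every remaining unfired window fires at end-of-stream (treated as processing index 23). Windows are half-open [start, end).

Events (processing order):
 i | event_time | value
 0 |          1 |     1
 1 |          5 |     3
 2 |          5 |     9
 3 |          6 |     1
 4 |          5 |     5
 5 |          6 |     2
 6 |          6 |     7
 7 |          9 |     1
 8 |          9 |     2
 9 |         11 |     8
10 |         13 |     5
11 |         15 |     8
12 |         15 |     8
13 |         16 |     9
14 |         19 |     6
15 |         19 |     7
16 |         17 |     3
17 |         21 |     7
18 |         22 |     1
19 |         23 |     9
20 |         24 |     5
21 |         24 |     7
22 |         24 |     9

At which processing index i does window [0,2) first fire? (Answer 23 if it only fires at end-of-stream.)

1

i=0 t=1 v=1: → [0,2); WM=-2
i=1 t=5 v=3: → [4,6); WM=2; [0,2) fires=1
i=2 t=5 v=9: → [4,6); WM=2
i=3 t=6 v=1: → [6,8); WM=3
i=4 t=5 v=5: → [4,6); WM=3
i=5 t=6 v=2: → [6,8); WM=3
i=6 t=6 v=7: → [6,8); WM=3
i=7 t=9 v=1: → [8,10); WM=6; [4,6) fires=3
i=8 t=9 v=2: → [8,10); WM=6
i=9 t=11 v=8: → [10,12); WM=8; [6,8) fires=3
i=10 t=13 v=5: → [12,14); WM=10; [8,10) fires=2
i=11 t=15 v=8: → [14,16); WM=12; [10,12) fires=1
i=12 t=15 v=8: → [14,16); WM=12
i=13 t=16 v=9: → [16,18); WM=13
i=14 t=19 v=6: → [18,20); WM=16; [12,14) fires=1 [14,16) fires=1
i=15 t=19 v=7: → [18,20); WM=16
i=16 t=17 v=3: → [16,18); WM=16
i=17 t=21 v=7: → [20,22); WM=18; [16,18) fires=2
i=18 t=22 v=1: → [22,24); WM=19
i=19 t=23 v=9: → [22,24); WM=20; [18,20) fires=2
i=20 t=24 v=5: → [24,26); WM=21
i=21 t=24 v=7: → [24,26); WM=21
i=22 t=24 v=9: → [24,26); WM=21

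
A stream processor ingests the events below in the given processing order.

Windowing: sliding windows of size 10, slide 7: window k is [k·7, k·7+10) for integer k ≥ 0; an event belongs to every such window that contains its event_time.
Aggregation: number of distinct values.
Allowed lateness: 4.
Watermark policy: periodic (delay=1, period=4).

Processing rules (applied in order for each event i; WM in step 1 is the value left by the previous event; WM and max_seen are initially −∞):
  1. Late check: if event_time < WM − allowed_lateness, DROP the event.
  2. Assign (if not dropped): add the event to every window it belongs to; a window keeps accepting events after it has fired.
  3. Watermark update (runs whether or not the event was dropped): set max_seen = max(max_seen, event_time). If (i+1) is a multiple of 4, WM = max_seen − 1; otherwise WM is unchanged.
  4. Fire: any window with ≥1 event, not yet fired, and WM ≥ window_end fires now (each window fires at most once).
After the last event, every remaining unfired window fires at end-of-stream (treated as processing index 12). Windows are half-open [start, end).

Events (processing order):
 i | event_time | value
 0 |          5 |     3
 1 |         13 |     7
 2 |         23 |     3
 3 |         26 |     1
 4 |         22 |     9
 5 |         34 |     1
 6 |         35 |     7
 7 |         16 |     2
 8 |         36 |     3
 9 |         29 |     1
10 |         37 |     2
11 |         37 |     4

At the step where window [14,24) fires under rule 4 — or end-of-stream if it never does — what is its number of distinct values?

i=0 t=5 v=3: → [0,10); WM=−∞
i=1 t=13 v=7: → [7,17); WM=−∞
i=2 t=23 v=3: → [21,31),[14,24); WM=−∞
i=3 t=26 v=1: → [21,31); WM=25; [0,10) fires=1 [7,17) fires=1 [14,24) fires=1
i=4 t=22 v=9: → [21,31),[14,24); WM=25
i=5 t=34 v=1: → [28,38); WM=25
i=6 t=35 v=7: → [35,45),[28,38); WM=25
i=7 t=16 v=2: DROP (t<25-4); WM=34; [21,31) fires=3
i=8 t=36 v=3: → [35,45),[28,38); WM=34
i=9 t=29 v=1: DROP (t<34-4); WM=34
i=10 t=37 v=2: → [35,45),[28,38); WM=34
i=11 t=37 v=4: → [35,45),[28,38); WM=36

1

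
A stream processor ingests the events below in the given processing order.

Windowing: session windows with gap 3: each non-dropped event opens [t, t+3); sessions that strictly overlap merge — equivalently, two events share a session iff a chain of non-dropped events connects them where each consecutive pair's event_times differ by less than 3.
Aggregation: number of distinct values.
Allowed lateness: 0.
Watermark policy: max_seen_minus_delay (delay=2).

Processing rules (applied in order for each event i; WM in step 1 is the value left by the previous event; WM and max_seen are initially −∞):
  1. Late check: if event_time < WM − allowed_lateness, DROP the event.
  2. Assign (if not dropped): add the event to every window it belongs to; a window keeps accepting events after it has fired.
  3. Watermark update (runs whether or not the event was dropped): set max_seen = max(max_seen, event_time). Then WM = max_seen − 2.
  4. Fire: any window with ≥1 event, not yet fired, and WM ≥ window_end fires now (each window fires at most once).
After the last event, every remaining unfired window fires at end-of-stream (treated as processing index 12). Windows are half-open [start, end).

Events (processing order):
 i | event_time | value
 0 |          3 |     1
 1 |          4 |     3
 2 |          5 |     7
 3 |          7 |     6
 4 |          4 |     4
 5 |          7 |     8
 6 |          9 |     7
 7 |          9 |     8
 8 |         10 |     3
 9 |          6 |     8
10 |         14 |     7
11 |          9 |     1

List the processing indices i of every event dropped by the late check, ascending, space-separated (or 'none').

4 9 11

i=0 t=3 v=1: → [3,6); WM=1
i=1 t=4 v=3: → [3,7); WM=2
i=2 t=5 v=7: → [3,8); WM=3
i=3 t=7 v=6: → [3,10); WM=5
i=4 t=4 v=4: DROP (t<5-0); WM=5
i=5 t=7 v=8: → [3,10); WM=5
i=6 t=9 v=7: → [3,12); WM=7
i=7 t=9 v=8: → [3,12); WM=7
i=8 t=10 v=3: → [3,13); WM=8
i=9 t=6 v=8: DROP (t<8-0); WM=8
i=10 t=14 v=7: → [14,17); WM=12
i=11 t=9 v=1: DROP (t<12-0); WM=12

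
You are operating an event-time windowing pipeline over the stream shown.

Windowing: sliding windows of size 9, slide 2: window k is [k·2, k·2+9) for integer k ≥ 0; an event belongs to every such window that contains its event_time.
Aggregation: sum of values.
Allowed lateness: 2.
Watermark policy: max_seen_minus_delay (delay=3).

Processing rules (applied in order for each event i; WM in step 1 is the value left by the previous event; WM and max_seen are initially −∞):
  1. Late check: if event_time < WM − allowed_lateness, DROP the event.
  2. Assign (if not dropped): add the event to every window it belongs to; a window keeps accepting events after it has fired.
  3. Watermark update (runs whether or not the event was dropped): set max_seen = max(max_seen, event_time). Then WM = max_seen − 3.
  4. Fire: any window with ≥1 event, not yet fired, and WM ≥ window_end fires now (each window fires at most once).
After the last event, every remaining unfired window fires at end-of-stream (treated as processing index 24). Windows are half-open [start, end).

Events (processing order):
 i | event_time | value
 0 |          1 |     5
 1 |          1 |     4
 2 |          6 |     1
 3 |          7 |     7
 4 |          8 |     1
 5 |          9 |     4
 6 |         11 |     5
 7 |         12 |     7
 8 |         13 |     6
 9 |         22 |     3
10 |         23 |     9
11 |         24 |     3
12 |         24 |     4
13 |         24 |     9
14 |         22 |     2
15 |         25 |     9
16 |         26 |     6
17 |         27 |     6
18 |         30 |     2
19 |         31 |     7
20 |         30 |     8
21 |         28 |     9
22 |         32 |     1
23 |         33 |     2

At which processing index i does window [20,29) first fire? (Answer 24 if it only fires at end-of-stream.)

i=0 t=1 v=5: → [0,9); WM=-2
i=1 t=1 v=4: → [0,9); WM=-2
i=2 t=6 v=1: → [6,15),[4,13),[2,11),[0,9); WM=3
i=3 t=7 v=7: → [6,15),[4,13),[2,11),[0,9); WM=4
i=4 t=8 v=1: → [8,17),[6,15),[4,13),[2,11),[0,9); WM=5
i=5 t=9 v=4: → [8,17),[6,15),[4,13),[2,11); WM=6
i=6 t=11 v=5: → [10,19),[8,17),[6,15),[4,13); WM=8
i=7 t=12 v=7: → [12,21),[10,19),[8,17),[6,15),[4,13); WM=9; [0,9) fires=18
i=8 t=13 v=6: → [12,21),[10,19),[8,17),[6,15); WM=10
i=9 t=22 v=3: → [22,31),[20,29),[18,27),[16,25),[14,23); WM=19; [2,11) fires=13 [4,13) fires=25 [6,15) fires=31 [8,17) fires=23 [10,19) fires=18
i=10 t=23 v=9: → [22,31),[20,29),[18,27),[16,25); WM=20
i=11 t=24 v=3: → [24,33),[22,31),[20,29),[18,27),[16,25); WM=21; [12,21) fires=13
i=12 t=24 v=4: → [24,33),[22,31),[20,29),[18,27),[16,25); WM=21
i=13 t=24 v=9: → [24,33),[22,31),[20,29),[18,27),[16,25); WM=21
i=14 t=22 v=2: → [22,31),[20,29),[18,27),[16,25),[14,23); WM=21
i=15 t=25 v=9: → [24,33),[22,31),[20,29),[18,27); WM=22
i=16 t=26 v=6: → [26,35),[24,33),[22,31),[20,29),[18,27); WM=23; [14,23) fires=5
i=17 t=27 v=6: → [26,35),[24,33),[22,31),[20,29); WM=24
i=18 t=30 v=2: → [30,39),[28,37),[26,35),[24,33),[22,31); WM=27; [16,25) fires=30 [18,27) fires=45
i=19 t=31 v=7: → [30,39),[28,37),[26,35),[24,33); WM=28
i=20 t=30 v=8: → [30,39),[28,37),[26,35),[24,33),[22,31); WM=28
i=21 t=28 v=9: → [28,37),[26,35),[24,33),[22,31),[20,29); WM=28
i=22 t=32 v=1: → [32,41),[30,39),[28,37),[26,35),[24,33); WM=29; [20,29) fires=60
i=23 t=33 v=2: → [32,41),[30,39),[28,37),[26,35); WM=30

22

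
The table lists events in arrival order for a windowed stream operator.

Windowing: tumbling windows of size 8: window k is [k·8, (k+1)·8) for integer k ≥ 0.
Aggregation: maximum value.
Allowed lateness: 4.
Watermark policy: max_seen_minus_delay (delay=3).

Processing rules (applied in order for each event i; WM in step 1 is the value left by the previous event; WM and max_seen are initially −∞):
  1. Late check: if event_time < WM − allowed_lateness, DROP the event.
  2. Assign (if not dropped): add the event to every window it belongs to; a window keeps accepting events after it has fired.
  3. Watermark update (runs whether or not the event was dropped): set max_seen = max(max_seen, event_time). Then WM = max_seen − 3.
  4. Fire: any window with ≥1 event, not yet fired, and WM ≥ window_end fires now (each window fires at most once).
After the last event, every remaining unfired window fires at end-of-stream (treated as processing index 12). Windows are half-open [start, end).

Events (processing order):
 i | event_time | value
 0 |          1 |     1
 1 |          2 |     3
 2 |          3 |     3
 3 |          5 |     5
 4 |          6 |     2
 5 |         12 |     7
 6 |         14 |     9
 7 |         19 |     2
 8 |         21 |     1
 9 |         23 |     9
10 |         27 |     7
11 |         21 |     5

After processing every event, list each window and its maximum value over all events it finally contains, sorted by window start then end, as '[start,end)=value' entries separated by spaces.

i=0 t=1 v=1: → [0,8); WM=-2
i=1 t=2 v=3: → [0,8); WM=-1
i=2 t=3 v=3: → [0,8); WM=0
i=3 t=5 v=5: → [0,8); WM=2
i=4 t=6 v=2: → [0,8); WM=3
i=5 t=12 v=7: → [8,16); WM=9; [0,8) fires=5
i=6 t=14 v=9: → [8,16); WM=11
i=7 t=19 v=2: → [16,24); WM=16; [8,16) fires=9
i=8 t=21 v=1: → [16,24); WM=18
i=9 t=23 v=9: → [16,24); WM=20
i=10 t=27 v=7: → [24,32); WM=24; [16,24) fires=9
i=11 t=21 v=5: → [16,24); WM=24

[0,8)=5 [8,16)=9 [16,24)=9 [24,32)=7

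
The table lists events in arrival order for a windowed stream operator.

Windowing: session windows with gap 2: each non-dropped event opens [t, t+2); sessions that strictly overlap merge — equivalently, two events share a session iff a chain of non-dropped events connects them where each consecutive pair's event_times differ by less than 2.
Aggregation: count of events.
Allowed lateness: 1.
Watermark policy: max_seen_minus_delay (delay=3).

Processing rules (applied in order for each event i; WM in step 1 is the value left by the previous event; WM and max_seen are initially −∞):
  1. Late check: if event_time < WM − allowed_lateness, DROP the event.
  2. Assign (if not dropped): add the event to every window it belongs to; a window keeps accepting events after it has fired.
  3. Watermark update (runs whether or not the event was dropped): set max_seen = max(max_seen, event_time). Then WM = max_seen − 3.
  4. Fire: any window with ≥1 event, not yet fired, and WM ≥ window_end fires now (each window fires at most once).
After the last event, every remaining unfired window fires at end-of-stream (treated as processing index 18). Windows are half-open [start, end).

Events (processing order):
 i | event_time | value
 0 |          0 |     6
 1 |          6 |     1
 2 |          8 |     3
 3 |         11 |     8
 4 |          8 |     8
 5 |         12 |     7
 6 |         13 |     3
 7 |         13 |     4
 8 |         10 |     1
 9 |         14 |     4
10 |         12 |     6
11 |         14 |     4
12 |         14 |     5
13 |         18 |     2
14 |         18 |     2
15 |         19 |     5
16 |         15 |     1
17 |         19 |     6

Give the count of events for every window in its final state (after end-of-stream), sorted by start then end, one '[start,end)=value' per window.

[0,2)=1 [6,8)=1 [8,10)=2 [10,17)=10 [18,21)=4

i=0 t=0 v=6: → [0,2); WM=-3
i=1 t=6 v=1: → [6,8); WM=3
i=2 t=8 v=3: → [8,10); WM=5
i=3 t=11 v=8: → [11,13); WM=8
i=4 t=8 v=8: → [8,10); WM=8
i=5 t=12 v=7: → [11,14); WM=9
i=6 t=13 v=3: → [11,15); WM=10
i=7 t=13 v=4: → [11,15); WM=10
i=8 t=10 v=1: → [10,15); WM=10
i=9 t=14 v=4: → [10,16); WM=11
i=10 t=12 v=6: → [10,16); WM=11
i=11 t=14 v=4: → [10,16); WM=11
i=12 t=14 v=5: → [10,16); WM=11
i=13 t=18 v=2: → [18,20); WM=15
i=14 t=18 v=2: → [18,20); WM=15
i=15 t=19 v=5: → [18,21); WM=16
i=16 t=15 v=1: → [10,17); WM=16
i=17 t=19 v=6: → [18,21); WM=16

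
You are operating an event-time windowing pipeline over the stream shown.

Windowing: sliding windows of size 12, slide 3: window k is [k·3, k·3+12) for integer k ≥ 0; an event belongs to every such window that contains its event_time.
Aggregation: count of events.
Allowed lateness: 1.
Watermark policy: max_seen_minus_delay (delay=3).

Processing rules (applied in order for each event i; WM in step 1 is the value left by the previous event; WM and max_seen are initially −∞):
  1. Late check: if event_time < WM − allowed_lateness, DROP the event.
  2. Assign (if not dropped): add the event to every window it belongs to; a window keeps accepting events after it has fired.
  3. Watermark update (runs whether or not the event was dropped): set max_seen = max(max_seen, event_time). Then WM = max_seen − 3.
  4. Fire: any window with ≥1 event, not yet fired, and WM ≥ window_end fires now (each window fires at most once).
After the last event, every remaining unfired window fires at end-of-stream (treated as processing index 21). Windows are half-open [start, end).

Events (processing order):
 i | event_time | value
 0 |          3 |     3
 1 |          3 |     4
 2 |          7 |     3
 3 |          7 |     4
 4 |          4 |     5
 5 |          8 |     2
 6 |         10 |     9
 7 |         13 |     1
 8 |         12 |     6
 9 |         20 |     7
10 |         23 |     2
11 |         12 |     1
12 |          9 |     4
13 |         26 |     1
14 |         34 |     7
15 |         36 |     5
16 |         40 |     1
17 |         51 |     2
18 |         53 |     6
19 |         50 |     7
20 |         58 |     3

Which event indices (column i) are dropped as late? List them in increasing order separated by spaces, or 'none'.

11 12

i=0 t=3 v=3: → [3,15),[0,12); WM=0
i=1 t=3 v=4: → [3,15),[0,12); WM=0
i=2 t=7 v=3: → [6,18),[3,15),[0,12); WM=4
i=3 t=7 v=4: → [6,18),[3,15),[0,12); WM=4
i=4 t=4 v=5: → [3,15),[0,12); WM=4
i=5 t=8 v=2: → [6,18),[3,15),[0,12); WM=5
i=6 t=10 v=9: → [9,21),[6,18),[3,15),[0,12); WM=7
i=7 t=13 v=1: → [12,24),[9,21),[6,18),[3,15); WM=10
i=8 t=12 v=6: → [12,24),[9,21),[6,18),[3,15); WM=10
i=9 t=20 v=7: → [18,30),[15,27),[12,24),[9,21); WM=17; [0,12) fires=7 [3,15) fires=9
i=10 t=23 v=2: → [21,33),[18,30),[15,27),[12,24); WM=20; [6,18) fires=6
i=11 t=12 v=1: DROP (t<20-1); WM=20
i=12 t=9 v=4: DROP (t<20-1); WM=20
i=13 t=26 v=1: → [24,36),[21,33),[18,30),[15,27); WM=23; [9,21) fires=4
i=14 t=34 v=7: → [33,45),[30,42),[27,39),[24,36); WM=31; [12,24) fires=4 [15,27) fires=3 [18,30) fires=3
i=15 t=36 v=5: → [36,48),[33,45),[30,42),[27,39); WM=33; [21,33) fires=2
i=16 t=40 v=1: → [39,51),[36,48),[33,45),[30,42); WM=37; [24,36) fires=2
i=17 t=51 v=2: → [51,63),[48,60),[45,57),[42,54); WM=48; [27,39) fires=2 [30,42) fires=3 [33,45) fires=3 [36,48) fires=2
i=18 t=53 v=6: → [51,63),[48,60),[45,57),[42,54); WM=50
i=19 t=50 v=7: → [48,60),[45,57),[42,54),[39,51); WM=50
i=20 t=58 v=3: → [57,69),[54,66),[51,63),[48,60); WM=55; [39,51) fires=2 [42,54) fires=3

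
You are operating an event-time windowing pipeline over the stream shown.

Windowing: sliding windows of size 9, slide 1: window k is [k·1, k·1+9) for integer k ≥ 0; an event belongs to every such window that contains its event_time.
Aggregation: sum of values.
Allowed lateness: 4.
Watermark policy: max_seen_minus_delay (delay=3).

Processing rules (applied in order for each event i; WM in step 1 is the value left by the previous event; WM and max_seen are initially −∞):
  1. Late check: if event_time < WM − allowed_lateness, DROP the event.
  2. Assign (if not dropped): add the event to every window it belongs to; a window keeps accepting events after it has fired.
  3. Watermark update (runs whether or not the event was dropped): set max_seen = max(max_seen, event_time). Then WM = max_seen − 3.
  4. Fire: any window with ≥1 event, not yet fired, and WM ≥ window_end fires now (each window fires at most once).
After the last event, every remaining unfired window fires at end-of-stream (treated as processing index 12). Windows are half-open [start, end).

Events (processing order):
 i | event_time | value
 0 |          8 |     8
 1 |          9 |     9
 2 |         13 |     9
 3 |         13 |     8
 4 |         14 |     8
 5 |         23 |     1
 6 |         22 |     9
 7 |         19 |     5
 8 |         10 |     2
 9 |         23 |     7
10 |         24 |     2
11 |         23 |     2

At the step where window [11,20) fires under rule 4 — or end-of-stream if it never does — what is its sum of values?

25

i=0 t=8 v=8: → [8,17),[7,16),[6,15),[5,14),[4,13),[3,12),[2,11),[1,10),[0,9); WM=5
i=1 t=9 v=9: → [9,18),[8,17),[7,16),[6,15),[5,14),[4,13),[3,12),[2,11),[1,10); WM=6
i=2 t=13 v=9: → [13,22),[12,21),[11,20),[10,19),[9,18),[8,17),[7,16),[6,15),[5,14); WM=10; [0,9) fires=8 [1,10) fires=17
i=3 t=13 v=8: → [13,22),[12,21),[11,20),[10,19),[9,18),[8,17),[7,16),[6,15),[5,14); WM=10
i=4 t=14 v=8: → [14,23),[13,22),[12,21),[11,20),[10,19),[9,18),[8,17),[7,16),[6,15); WM=11; [2,11) fires=17
i=5 t=23 v=1: → [23,32),[22,31),[21,30),[20,29),[19,28),[18,27),[17,26),[16,25),[15,24); WM=20; [3,12) fires=17 [4,13) fires=17 [5,14) fires=34 [6,15) fires=42 [7,16) fires=42 [8,17) fires=42 [9,18) fires=34 [10,19) fires=25 [11,20) fires=25
i=6 t=22 v=9: → [22,31),[21,30),[20,29),[19,28),[18,27),[17,26),[16,25),[15,24),[14,23); WM=20
i=7 t=19 v=5: → [19,28),[18,27),[17,26),[16,25),[15,24),[14,23),[13,22),[12,21),[11,20); WM=20
i=8 t=10 v=2: DROP (t<20-4); WM=20
i=9 t=23 v=7: → [23,32),[22,31),[21,30),[20,29),[19,28),[18,27),[17,26),[16,25),[15,24); WM=20
i=10 t=24 v=2: → [24,33),[23,32),[22,31),[21,30),[20,29),[19,28),[18,27),[17,26),[16,25); WM=21; [12,21) fires=30
i=11 t=23 v=2: → [23,32),[22,31),[21,30),[20,29),[19,28),[18,27),[17,26),[16,25),[15,24); WM=21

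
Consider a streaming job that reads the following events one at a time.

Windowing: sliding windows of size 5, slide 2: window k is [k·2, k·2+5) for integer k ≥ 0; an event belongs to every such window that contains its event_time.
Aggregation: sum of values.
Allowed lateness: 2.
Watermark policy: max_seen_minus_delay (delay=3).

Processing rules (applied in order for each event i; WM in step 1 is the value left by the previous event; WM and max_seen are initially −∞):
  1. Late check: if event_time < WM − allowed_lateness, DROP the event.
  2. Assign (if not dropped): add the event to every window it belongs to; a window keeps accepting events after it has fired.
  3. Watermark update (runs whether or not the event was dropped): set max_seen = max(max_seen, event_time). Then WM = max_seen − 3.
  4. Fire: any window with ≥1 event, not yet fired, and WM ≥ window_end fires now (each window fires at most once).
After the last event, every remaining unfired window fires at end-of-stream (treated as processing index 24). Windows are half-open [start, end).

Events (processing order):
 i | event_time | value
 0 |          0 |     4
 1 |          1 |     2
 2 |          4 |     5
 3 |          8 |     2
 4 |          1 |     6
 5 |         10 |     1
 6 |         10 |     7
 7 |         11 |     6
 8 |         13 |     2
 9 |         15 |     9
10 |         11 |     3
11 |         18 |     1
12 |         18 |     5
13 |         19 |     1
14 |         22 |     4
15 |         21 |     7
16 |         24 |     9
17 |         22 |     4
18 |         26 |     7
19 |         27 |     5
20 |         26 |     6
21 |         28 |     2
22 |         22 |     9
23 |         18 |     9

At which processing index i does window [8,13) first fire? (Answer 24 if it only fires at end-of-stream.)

i=0 t=0 v=4: → [0,5); WM=-3
i=1 t=1 v=2: → [0,5); WM=-2
i=2 t=4 v=5: → [4,9),[2,7),[0,5); WM=1
i=3 t=8 v=2: → [8,13),[6,11),[4,9); WM=5; [0,5) fires=11
i=4 t=1 v=6: DROP (t<5-2); WM=5
i=5 t=10 v=1: → [10,15),[8,13),[6,11); WM=7; [2,7) fires=5
i=6 t=10 v=7: → [10,15),[8,13),[6,11); WM=7
i=7 t=11 v=6: → [10,15),[8,13); WM=8
i=8 t=13 v=2: → [12,17),[10,15); WM=10; [4,9) fires=7
i=9 t=15 v=9: → [14,19),[12,17); WM=12; [6,11) fires=10
i=10 t=11 v=3: → [10,15),[8,13); WM=12
i=11 t=18 v=1: → [18,23),[16,21),[14,19); WM=15; [8,13) fires=19 [10,15) fires=19
i=12 t=18 v=5: → [18,23),[16,21),[14,19); WM=15
i=13 t=19 v=1: → [18,23),[16,21); WM=16
i=14 t=22 v=4: → [22,27),[20,25),[18,23); WM=19; [12,17) fires=11 [14,19) fires=15
i=15 t=21 v=7: → [20,25),[18,23); WM=19
i=16 t=24 v=9: → [24,29),[22,27),[20,25); WM=21; [16,21) fires=7
i=17 t=22 v=4: → [22,27),[20,25),[18,23); WM=21
i=18 t=26 v=7: → [26,31),[24,29),[22,27); WM=23; [18,23) fires=22
i=19 t=27 v=5: → [26,31),[24,29); WM=24
i=20 t=26 v=6: → [26,31),[24,29),[22,27); WM=24
i=21 t=28 v=2: → [28,33),[26,31),[24,29); WM=25; [20,25) fires=24
i=22 t=22 v=9: DROP (t<25-2); WM=25
i=23 t=18 v=9: DROP (t<25-2); WM=25

11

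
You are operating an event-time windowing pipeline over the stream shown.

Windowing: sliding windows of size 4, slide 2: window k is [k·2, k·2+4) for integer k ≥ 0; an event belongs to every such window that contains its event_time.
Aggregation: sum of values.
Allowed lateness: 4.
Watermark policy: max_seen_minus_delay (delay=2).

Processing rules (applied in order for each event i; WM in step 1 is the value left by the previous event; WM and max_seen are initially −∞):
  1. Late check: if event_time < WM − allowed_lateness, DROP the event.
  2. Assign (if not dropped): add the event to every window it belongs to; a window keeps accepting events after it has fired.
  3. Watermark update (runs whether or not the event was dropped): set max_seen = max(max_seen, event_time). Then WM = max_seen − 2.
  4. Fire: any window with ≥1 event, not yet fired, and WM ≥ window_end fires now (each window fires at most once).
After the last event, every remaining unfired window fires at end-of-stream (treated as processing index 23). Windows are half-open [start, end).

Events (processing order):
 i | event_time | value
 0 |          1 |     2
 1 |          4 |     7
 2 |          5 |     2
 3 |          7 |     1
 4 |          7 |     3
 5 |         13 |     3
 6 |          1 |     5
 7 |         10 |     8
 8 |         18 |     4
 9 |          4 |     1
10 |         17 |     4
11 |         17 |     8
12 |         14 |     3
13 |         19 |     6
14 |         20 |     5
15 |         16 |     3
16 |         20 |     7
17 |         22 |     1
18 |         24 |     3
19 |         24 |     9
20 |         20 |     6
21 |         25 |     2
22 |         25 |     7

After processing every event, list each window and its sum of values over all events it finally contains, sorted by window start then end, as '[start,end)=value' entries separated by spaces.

[0,4)=2 [2,6)=9 [4,8)=13 [6,10)=4 [8,12)=8 [10,14)=11 [12,16)=6 [14,18)=18 [16,20)=25 [18,22)=28 [20,24)=19 [22,26)=22 [24,28)=21

i=0 t=1 v=2: → [0,4); WM=-1
i=1 t=4 v=7: → [4,8),[2,6); WM=2
i=2 t=5 v=2: → [4,8),[2,6); WM=3
i=3 t=7 v=1: → [6,10),[4,8); WM=5; [0,4) fires=2
i=4 t=7 v=3: → [6,10),[4,8); WM=5
i=5 t=13 v=3: → [12,16),[10,14); WM=11; [2,6) fires=9 [4,8) fires=13 [6,10) fires=4
i=6 t=1 v=5: DROP (t<11-4); WM=11
i=7 t=10 v=8: → [10,14),[8,12); WM=11
i=8 t=18 v=4: → [18,22),[16,20); WM=16; [8,12) fires=8 [10,14) fires=11 [12,16) fires=3
i=9 t=4 v=1: DROP (t<16-4); WM=16
i=10 t=17 v=4: → [16,20),[14,18); WM=16
i=11 t=17 v=8: → [16,20),[14,18); WM=16
i=12 t=14 v=3: → [14,18),[12,16); WM=16
i=13 t=19 v=6: → [18,22),[16,20); WM=17
i=14 t=20 v=5: → [20,24),[18,22); WM=18; [14,18) fires=15
i=15 t=16 v=3: → [16,20),[14,18); WM=18
i=16 t=20 v=7: → [20,24),[18,22); WM=18
i=17 t=22 v=1: → [22,26),[20,24); WM=20; [16,20) fires=25
i=18 t=24 v=3: → [24,28),[22,26); WM=22; [18,22) fires=22
i=19 t=24 v=9: → [24,28),[22,26); WM=22
i=20 t=20 v=6: → [20,24),[18,22); WM=22
i=21 t=25 v=2: → [24,28),[22,26); WM=23
i=22 t=25 v=7: → [24,28),[22,26); WM=23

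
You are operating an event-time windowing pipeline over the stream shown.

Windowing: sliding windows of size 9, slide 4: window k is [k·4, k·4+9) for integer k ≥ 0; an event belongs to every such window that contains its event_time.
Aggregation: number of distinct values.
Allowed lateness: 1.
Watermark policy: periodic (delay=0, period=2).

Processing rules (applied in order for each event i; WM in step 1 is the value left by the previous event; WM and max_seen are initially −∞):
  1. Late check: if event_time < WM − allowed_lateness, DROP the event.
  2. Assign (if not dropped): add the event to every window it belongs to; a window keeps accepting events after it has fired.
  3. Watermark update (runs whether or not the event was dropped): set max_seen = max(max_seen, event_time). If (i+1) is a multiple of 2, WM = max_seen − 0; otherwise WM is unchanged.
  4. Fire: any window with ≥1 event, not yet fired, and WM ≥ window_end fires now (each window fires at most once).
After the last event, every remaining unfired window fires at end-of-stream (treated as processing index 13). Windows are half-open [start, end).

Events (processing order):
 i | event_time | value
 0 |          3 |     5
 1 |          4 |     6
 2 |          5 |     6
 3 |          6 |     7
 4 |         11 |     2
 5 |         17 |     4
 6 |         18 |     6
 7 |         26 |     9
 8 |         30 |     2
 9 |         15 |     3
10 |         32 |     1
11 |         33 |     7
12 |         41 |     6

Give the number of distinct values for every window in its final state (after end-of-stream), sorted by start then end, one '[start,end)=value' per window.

i=0 t=3 v=5: → [0,9); WM=−∞
i=1 t=4 v=6: → [4,13),[0,9); WM=4
i=2 t=5 v=6: → [4,13),[0,9); WM=4
i=3 t=6 v=7: → [4,13),[0,9); WM=6
i=4 t=11 v=2: → [8,17),[4,13); WM=6
i=5 t=17 v=4: → [16,25),[12,21); WM=17; [0,9) fires=3 [4,13) fires=3 [8,17) fires=1
i=6 t=18 v=6: → [16,25),[12,21); WM=17
i=7 t=26 v=9: → [24,33),[20,29); WM=26; [12,21) fires=2 [16,25) fires=2
i=8 t=30 v=2: → [28,37),[24,33); WM=26
i=9 t=15 v=3: DROP (t<26-1); WM=30; [20,29) fires=1
i=10 t=32 v=1: → [32,41),[28,37),[24,33); WM=30
i=11 t=33 v=7: → [32,41),[28,37); WM=33; [24,33) fires=3
i=12 t=41 v=6: → [40,49),[36,45); WM=33

[0,9)=3 [4,13)=3 [8,17)=1 [12,21)=2 [16,25)=2 [20,29)=1 [24,33)=3 [28,37)=3 [32,41)=2 [36,45)=1 [40,49)=1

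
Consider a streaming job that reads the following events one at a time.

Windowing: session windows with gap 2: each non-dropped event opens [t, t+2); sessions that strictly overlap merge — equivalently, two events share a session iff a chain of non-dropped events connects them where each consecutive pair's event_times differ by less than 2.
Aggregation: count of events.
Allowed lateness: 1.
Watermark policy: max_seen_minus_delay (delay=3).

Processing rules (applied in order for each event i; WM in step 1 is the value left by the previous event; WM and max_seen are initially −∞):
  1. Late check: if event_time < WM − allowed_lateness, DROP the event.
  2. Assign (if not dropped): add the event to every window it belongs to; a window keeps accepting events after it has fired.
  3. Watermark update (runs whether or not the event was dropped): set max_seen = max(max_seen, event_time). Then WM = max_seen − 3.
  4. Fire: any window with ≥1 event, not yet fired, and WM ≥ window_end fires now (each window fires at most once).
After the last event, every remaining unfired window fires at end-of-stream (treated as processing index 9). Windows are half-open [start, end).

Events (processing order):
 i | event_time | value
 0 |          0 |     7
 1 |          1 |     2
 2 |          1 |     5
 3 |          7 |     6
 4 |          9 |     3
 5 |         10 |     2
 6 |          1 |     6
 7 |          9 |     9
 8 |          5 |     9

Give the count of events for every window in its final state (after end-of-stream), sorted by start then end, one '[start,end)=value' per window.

i=0 t=0 v=7: → [0,2); WM=-3
i=1 t=1 v=2: → [0,3); WM=-2
i=2 t=1 v=5: → [0,3); WM=-2
i=3 t=7 v=6: → [7,9); WM=4
i=4 t=9 v=3: → [9,11); WM=6
i=5 t=10 v=2: → [9,12); WM=7
i=6 t=1 v=6: DROP (t<7-1); WM=7
i=7 t=9 v=9: → [9,12); WM=7
i=8 t=5 v=9: DROP (t<7-1); WM=7

[0,3)=3 [7,9)=1 [9,12)=3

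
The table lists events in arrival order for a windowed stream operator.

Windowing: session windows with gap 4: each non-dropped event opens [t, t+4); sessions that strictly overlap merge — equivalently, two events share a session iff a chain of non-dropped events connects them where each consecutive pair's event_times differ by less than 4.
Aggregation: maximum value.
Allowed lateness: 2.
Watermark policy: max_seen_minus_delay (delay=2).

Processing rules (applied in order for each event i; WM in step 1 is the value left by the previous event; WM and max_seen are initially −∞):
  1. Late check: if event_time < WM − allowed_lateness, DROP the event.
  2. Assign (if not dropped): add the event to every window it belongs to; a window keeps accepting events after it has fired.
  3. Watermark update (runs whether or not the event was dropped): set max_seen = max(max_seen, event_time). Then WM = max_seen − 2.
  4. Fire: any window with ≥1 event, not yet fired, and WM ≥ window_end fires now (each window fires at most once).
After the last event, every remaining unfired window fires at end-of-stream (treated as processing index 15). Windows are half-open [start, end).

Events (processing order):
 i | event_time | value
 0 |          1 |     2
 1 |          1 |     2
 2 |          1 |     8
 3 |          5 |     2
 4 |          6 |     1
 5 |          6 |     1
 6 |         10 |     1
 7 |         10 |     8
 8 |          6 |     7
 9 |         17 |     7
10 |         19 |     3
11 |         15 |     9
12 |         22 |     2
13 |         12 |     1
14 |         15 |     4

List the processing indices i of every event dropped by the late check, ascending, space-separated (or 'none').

13 14

i=0 t=1 v=2: → [1,5); WM=-1
i=1 t=1 v=2: → [1,5); WM=-1
i=2 t=1 v=8: → [1,5); WM=-1
i=3 t=5 v=2: → [5,9); WM=3
i=4 t=6 v=1: → [5,10); WM=4
i=5 t=6 v=1: → [5,10); WM=4
i=6 t=10 v=1: → [10,14); WM=8
i=7 t=10 v=8: → [10,14); WM=8
i=8 t=6 v=7: → [5,10); WM=8
i=9 t=17 v=7: → [17,21); WM=15
i=10 t=19 v=3: → [17,23); WM=17
i=11 t=15 v=9: → [15,23); WM=17
i=12 t=22 v=2: → [15,26); WM=20
i=13 t=12 v=1: DROP (t<20-2); WM=20
i=14 t=15 v=4: DROP (t<20-2); WM=20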